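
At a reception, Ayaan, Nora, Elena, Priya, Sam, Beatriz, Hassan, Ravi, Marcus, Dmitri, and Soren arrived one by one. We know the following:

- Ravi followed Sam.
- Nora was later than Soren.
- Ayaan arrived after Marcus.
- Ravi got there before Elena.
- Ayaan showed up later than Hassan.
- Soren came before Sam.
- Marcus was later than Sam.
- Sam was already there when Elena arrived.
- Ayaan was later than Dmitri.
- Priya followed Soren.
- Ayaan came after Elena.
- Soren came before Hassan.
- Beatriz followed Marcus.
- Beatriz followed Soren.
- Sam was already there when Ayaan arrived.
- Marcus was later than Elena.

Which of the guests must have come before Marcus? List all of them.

Elena, Ravi, Sam, Soren

Directly stated before Marcus: Elena and Sam.
Ravi reaches Marcus via Ravi → Elena → Marcus.
Soren reaches Marcus via Soren → Sam → Marcus.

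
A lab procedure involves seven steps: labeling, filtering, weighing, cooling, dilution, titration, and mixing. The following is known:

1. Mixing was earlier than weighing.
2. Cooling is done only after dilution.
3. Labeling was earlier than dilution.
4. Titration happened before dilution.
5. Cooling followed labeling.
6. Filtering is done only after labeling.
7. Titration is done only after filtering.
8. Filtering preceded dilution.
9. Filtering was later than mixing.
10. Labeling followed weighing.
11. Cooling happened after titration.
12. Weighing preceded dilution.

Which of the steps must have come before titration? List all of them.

filtering, labeling, mixing, weighing

Directly stated before titration: filtering.
Labeling reaches titration via labeling → filtering → titration.
Mixing reaches titration via mixing → filtering → titration.
Weighing reaches titration via weighing → labeling → filtering → titration.
No chain forces dilution (or any of the others) ahead of titration.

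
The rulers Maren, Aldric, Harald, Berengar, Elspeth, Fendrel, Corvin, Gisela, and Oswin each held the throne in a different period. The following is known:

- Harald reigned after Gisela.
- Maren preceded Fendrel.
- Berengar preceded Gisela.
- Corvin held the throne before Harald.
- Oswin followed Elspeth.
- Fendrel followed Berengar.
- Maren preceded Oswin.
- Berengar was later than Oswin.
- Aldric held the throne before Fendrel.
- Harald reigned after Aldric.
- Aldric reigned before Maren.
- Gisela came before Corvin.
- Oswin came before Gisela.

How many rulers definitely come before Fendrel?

Directly stated before Fendrel: Aldric, Berengar, and Maren.
Elspeth reaches Fendrel via Elspeth → Oswin → Berengar → Fendrel.
Oswin reaches Fendrel via Oswin → Berengar → Fendrel.
No chain forces Gisela (or any of the others) ahead of Fendrel.
That's Aldric, Berengar, Elspeth, Maren, and Oswin — 5 in all.

5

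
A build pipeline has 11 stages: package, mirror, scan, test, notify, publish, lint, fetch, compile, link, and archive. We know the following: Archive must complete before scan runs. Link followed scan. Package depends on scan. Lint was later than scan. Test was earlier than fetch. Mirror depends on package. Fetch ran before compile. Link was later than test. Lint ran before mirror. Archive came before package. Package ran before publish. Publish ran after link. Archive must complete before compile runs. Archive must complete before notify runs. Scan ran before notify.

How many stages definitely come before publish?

5

Directly stated before publish: link and package.
Archive reaches publish via archive → package → publish.
Scan reaches publish via scan → package → publish.
Test reaches publish via test → link → publish.
No chain forces mirror (or any of the others) ahead of publish.
That's archive, link, package, scan, and test — 5 in all.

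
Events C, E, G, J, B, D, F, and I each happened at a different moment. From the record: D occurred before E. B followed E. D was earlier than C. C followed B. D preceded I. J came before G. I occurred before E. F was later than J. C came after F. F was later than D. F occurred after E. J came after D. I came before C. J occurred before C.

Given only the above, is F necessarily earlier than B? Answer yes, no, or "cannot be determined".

cannot be determined

No chain of stated constraints runs from F to B, and none runs from B to F either.
So the relative order of F and B is not fixed by the given facts.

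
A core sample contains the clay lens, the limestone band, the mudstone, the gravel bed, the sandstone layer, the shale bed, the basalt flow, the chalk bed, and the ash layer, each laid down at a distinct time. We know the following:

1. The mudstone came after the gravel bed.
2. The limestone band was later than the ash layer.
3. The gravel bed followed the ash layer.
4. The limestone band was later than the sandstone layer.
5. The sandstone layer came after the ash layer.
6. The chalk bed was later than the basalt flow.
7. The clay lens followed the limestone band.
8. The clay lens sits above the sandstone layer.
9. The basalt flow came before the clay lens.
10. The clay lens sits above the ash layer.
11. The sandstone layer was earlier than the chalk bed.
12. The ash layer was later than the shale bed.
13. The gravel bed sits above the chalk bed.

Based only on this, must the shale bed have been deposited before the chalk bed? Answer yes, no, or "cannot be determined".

yes

Chain the constraints: the shale bed → the ash layer → the sandstone layer → the chalk bed. Each link is directly stated, so the shale bed comes before the chalk bed.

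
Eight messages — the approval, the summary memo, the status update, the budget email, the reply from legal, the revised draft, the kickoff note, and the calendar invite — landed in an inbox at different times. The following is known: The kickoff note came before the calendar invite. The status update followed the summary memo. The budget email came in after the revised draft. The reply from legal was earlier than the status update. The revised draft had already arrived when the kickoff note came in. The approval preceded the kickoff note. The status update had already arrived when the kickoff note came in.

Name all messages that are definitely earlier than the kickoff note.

the approval, the reply from legal, the revised draft, the status update, the summary memo

Directly stated before the kickoff note: the approval, the revised draft, and the status update.
The reply from legal reaches the kickoff note via the reply from legal → the status update → the kickoff note.
The summary memo reaches the kickoff note via the summary memo → the status update → the kickoff note.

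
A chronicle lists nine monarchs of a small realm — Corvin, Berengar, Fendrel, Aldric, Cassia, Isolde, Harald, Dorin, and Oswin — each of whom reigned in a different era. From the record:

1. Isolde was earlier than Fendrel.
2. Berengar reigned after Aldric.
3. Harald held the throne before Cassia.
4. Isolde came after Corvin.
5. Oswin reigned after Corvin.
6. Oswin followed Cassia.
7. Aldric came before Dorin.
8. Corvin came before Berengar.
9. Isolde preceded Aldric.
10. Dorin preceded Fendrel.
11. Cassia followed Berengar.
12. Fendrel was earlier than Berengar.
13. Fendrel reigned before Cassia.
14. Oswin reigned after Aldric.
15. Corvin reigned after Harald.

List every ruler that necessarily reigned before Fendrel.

Directly stated before Fendrel: Dorin and Isolde.
Aldric reaches Fendrel via Aldric → Dorin → Fendrel.
Corvin reaches Fendrel via Corvin → Isolde → Fendrel.
Harald reaches Fendrel via Harald → Corvin → Isolde → Fendrel.
No chain forces Oswin (or any of the others) ahead of Fendrel.

Aldric, Corvin, Dorin, Harald, Isolde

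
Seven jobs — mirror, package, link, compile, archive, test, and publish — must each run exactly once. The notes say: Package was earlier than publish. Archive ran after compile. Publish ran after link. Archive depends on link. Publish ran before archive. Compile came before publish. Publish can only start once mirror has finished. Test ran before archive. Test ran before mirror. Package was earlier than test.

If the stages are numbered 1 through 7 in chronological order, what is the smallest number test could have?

2

Package must come before test — 1 forced predecessor.
Nothing else is forced ahead of test, so its earliest slot is position 1 + 1 = 2.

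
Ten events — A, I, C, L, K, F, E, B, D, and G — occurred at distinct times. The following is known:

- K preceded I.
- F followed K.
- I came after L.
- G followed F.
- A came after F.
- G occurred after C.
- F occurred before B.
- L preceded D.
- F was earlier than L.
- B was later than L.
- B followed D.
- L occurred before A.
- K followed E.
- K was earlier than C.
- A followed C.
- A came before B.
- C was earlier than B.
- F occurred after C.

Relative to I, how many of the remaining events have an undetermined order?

Forced before I: C, E, F, K, and L.
That leaves A, B, D, and G with no forced order relative to I — 4.

4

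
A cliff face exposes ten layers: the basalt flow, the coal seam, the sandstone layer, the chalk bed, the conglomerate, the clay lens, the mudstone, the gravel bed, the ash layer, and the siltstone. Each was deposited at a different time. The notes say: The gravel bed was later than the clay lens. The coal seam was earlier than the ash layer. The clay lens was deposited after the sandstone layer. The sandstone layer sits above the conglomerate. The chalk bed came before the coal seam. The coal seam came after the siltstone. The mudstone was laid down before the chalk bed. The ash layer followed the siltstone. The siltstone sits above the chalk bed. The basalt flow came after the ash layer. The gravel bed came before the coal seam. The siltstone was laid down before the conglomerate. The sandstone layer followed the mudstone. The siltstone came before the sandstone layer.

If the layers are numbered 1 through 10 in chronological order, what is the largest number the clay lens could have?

6

The clay lens must come before the ash layer, the basalt flow, the coal seam, and the gravel bed — 4 layers forced after it.
Everything else can be placed before the clay lens in some valid order, so the clay lens can sit as late as position 10 − 4 = 6.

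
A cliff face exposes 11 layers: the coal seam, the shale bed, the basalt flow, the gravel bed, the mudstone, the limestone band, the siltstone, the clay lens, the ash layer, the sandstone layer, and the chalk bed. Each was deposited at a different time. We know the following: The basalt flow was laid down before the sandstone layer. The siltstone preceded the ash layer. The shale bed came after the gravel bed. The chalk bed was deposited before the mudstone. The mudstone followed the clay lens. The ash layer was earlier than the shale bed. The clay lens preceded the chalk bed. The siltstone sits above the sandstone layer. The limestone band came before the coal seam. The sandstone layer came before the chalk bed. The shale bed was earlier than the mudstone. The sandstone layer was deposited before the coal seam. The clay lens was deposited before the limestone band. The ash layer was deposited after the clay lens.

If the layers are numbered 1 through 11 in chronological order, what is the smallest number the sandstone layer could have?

The basalt flow must come before the sandstone layer — 1 forced predecessor.
Nothing else is forced ahead of the sandstone layer, so its earliest slot is position 1 + 1 = 2.

2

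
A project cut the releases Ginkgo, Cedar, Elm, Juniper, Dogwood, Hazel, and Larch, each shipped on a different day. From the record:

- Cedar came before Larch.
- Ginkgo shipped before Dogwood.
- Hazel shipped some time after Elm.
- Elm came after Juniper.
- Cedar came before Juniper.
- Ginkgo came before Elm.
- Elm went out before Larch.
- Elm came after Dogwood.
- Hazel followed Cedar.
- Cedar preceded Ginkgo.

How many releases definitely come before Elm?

4

Directly stated before Elm: Dogwood, Ginkgo, and Juniper.
Cedar reaches Elm via Cedar → Ginkgo → Elm.
That's Cedar, Dogwood, Ginkgo, and Juniper — 4 in all.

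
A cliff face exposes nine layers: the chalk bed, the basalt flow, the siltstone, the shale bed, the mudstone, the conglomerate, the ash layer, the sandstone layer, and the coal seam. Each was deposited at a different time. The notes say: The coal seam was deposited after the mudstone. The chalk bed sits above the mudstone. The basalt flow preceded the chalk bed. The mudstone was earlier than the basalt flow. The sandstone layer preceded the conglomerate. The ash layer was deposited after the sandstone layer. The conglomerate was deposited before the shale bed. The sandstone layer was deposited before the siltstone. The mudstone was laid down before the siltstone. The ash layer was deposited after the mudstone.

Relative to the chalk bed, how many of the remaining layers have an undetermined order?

6

Forced before the chalk bed: the basalt flow and the mudstone.
That leaves the ash layer, the coal seam, the conglomerate, the sandstone layer, the shale bed, and the siltstone with no forced order relative to the chalk bed — 6.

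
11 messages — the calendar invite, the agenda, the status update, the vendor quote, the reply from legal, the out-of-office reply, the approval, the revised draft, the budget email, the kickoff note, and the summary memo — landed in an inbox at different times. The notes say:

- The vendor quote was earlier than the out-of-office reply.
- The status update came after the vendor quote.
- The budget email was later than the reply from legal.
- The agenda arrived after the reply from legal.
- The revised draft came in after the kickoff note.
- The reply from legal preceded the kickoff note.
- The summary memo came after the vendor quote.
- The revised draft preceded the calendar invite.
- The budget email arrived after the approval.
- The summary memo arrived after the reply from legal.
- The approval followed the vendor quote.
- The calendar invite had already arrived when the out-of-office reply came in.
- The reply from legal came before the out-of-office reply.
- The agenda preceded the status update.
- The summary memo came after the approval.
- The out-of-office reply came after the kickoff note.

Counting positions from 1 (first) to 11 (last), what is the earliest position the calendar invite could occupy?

The kickoff note, the reply from legal, and the revised draft must all come before the calendar invite — 3 forced predecessors.
Nothing else is forced ahead of the calendar invite, so its earliest slot is position 3 + 1 = 4.

4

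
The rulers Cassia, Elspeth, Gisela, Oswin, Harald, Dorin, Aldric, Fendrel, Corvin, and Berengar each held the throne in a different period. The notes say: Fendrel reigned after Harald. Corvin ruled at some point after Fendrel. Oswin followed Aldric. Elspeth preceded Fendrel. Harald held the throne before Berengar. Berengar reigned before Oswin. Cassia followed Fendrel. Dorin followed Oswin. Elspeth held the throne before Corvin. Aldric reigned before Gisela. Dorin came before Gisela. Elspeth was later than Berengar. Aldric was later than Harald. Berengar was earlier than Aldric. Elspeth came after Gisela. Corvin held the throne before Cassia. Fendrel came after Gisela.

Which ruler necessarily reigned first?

Harald

Harald has a chain of constraints placing them before every other ruler, so Harald must be first.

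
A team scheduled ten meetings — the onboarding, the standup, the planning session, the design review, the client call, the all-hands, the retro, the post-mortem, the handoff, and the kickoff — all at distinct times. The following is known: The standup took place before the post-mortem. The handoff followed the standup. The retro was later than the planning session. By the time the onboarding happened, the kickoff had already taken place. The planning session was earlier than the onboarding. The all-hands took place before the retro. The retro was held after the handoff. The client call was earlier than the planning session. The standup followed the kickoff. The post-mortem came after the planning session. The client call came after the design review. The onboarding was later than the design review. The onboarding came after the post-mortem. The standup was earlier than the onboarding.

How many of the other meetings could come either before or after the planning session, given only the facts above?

Forced before the planning session: the client call and the design review; forced after the planning session: the onboarding, the post-mortem, and the retro.
That leaves the all-hands, the handoff, the kickoff, and the standup with no forced order relative to the planning session — 4.

4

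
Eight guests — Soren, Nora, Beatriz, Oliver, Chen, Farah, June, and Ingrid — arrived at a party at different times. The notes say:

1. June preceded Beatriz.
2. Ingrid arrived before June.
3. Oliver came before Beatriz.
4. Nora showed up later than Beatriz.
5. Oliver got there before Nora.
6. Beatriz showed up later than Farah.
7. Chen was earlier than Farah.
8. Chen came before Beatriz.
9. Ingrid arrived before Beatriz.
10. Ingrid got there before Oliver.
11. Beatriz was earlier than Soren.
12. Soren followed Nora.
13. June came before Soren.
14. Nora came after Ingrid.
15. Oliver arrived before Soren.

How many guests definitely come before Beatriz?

5

Directly stated before Beatriz: Chen, Farah, Ingrid, June, and Oliver.
No chain forces Soren (or any of the others) ahead of Beatriz.
That's Chen, Farah, Ingrid, June, and Oliver — 5 in all.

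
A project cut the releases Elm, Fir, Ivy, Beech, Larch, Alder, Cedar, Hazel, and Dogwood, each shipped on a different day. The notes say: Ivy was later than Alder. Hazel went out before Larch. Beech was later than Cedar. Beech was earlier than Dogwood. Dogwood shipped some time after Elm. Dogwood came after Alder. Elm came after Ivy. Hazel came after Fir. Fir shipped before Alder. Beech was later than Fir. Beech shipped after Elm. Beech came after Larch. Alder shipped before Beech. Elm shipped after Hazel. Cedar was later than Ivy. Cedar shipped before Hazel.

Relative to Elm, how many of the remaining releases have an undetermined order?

Forced before Elm: Alder, Cedar, Fir, Hazel, and Ivy; forced after Elm: Beech and Dogwood.
That leaves Larch with no forced order relative to Elm — 1.

1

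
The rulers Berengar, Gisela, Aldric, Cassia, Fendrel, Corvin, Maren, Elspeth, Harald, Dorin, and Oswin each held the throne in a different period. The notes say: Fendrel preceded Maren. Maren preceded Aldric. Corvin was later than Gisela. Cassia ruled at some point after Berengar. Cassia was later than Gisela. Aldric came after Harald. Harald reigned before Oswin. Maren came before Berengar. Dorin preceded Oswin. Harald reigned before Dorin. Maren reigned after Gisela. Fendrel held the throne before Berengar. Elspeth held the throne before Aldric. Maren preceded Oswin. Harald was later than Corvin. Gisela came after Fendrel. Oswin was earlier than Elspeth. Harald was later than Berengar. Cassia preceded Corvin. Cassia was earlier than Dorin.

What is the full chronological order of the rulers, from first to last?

Fendrel, Gisela, Maren, Berengar, Cassia, Corvin, Harald, Dorin, Oswin, Elspeth, Aldric

The constraints fix every adjacent pair, so only one ordering works:
Fendrel → Gisela → Maren → Berengar → Cassia → Corvin → Harald → Dorin → Oswin → Elspeth → Aldric.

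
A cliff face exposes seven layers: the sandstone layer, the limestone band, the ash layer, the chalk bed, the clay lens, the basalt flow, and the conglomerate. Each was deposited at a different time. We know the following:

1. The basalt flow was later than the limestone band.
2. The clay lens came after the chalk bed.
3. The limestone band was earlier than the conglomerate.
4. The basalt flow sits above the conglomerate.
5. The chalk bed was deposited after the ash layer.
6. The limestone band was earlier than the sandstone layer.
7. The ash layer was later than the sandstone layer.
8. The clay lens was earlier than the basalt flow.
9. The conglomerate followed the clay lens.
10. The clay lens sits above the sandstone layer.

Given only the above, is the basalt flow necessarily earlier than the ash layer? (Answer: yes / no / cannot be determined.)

Tracing the constraints gives the ash layer → the chalk bed → the clay lens → the basalt flow, so the ash layer must come before the basalt flow.
That means the basalt flow cannot be before the ash layer.

no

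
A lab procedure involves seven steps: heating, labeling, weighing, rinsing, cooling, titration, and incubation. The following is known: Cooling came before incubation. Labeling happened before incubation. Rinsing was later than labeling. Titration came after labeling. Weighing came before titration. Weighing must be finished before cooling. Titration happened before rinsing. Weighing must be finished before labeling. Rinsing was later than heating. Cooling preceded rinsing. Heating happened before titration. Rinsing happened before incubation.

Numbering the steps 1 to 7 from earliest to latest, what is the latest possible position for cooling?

5

Cooling must come before incubation and rinsing — 2 steps forced after it.
Everything else can be placed before cooling in some valid order, so cooling can sit as late as position 7 − 2 = 5.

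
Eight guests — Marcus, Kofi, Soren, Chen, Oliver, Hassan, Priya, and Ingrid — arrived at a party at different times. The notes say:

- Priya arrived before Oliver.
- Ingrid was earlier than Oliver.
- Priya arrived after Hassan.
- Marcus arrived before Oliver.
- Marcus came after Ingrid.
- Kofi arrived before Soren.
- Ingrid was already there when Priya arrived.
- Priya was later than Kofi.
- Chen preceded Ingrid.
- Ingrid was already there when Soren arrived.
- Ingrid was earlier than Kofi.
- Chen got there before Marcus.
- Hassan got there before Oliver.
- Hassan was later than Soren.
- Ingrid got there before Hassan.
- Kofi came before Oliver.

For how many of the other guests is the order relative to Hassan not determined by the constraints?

1

Forced before Hassan: Chen, Ingrid, Kofi, and Soren; forced after Hassan: Oliver and Priya.
That leaves Marcus with no forced order relative to Hassan — 1.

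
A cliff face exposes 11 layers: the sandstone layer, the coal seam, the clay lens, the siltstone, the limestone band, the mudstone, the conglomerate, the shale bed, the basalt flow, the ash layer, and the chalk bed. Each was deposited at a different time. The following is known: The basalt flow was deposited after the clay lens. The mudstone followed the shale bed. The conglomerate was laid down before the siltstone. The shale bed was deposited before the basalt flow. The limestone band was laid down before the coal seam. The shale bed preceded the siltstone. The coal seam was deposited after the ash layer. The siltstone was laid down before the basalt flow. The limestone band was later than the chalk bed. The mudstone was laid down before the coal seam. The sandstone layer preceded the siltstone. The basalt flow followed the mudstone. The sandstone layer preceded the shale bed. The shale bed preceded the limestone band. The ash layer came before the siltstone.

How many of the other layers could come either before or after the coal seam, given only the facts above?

4

Forced before the coal seam: the ash layer, the chalk bed, the limestone band, the mudstone, the sandstone layer, and the shale bed.
That leaves the basalt flow, the clay lens, the conglomerate, and the siltstone with no forced order relative to the coal seam — 4.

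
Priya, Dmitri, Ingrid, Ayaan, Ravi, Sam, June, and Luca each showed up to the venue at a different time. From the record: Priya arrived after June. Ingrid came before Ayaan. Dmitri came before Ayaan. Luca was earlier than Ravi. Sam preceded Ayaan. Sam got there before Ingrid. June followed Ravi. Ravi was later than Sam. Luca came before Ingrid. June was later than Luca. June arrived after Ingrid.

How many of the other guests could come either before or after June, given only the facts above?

2

Forced before June: Ingrid, Luca, Ravi, and Sam; forced after June: Priya.
That leaves Ayaan and Dmitri with no forced order relative to June — 2.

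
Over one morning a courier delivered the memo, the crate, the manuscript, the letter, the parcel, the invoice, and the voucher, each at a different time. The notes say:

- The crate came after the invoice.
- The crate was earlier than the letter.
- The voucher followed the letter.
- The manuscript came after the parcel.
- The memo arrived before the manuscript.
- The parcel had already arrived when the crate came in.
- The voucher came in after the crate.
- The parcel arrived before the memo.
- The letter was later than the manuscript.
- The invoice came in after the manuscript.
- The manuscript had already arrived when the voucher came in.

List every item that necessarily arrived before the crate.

Directly stated before the crate: the invoice and the parcel.
The manuscript reaches the crate via the manuscript → the invoice → the crate.
The memo reaches the crate via the memo → the manuscript → the invoice → the crate.
No chain forces the letter (or any of the others) ahead of the crate.

the invoice, the manuscript, the memo, the parcel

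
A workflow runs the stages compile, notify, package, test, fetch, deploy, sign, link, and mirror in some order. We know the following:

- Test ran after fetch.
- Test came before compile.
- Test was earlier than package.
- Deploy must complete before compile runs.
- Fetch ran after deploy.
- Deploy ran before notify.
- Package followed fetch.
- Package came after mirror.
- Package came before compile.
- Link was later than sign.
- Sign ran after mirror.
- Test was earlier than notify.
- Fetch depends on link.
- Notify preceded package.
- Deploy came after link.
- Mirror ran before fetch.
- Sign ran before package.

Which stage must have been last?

Every other stage has a chain of constraints placing it before compile, so compile is last.

compile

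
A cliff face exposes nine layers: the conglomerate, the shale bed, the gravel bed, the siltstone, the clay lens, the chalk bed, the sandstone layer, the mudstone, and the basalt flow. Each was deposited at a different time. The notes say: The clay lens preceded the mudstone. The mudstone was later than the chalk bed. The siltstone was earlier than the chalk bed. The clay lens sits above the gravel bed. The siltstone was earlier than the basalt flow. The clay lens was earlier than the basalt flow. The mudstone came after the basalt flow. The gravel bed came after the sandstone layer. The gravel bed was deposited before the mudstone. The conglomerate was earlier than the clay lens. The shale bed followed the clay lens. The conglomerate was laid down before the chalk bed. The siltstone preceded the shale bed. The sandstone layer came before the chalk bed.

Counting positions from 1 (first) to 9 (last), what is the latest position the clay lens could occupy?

The clay lens must come before the basalt flow, the mudstone, and the shale bed — 3 layers forced after it.
Everything else can be placed before the clay lens in some valid order, so the clay lens can sit as late as position 9 − 3 = 6.

6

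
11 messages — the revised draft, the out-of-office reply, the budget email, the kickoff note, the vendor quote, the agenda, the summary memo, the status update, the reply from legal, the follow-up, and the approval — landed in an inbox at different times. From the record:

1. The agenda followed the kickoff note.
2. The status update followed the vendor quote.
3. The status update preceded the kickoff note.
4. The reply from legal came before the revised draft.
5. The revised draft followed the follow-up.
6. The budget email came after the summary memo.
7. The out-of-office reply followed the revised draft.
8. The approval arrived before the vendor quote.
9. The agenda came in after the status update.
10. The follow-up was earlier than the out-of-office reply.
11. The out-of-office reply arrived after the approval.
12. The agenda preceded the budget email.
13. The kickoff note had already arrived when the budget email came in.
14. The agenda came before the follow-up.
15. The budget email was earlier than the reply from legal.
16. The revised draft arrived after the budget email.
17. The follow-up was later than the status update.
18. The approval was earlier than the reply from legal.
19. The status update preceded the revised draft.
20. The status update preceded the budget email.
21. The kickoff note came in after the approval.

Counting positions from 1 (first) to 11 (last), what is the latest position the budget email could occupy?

The budget email must come before the out-of-office reply, the reply from legal, and the revised draft — 3 messages forced after it.
Everything else can be placed before the budget email in some valid order, so the budget email can sit as late as position 11 − 3 = 8.

8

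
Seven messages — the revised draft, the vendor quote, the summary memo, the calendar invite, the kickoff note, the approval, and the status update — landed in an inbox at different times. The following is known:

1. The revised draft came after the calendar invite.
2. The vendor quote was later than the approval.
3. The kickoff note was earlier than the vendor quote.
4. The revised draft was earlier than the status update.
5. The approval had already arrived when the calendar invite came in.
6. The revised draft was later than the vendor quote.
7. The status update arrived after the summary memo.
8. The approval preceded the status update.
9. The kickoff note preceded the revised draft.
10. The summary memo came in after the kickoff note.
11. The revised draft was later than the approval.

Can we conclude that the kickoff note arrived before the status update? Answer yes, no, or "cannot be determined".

Chain the constraints: the kickoff note → the summary memo → the status update. Each link is directly stated, so the kickoff note comes before the status update.

yes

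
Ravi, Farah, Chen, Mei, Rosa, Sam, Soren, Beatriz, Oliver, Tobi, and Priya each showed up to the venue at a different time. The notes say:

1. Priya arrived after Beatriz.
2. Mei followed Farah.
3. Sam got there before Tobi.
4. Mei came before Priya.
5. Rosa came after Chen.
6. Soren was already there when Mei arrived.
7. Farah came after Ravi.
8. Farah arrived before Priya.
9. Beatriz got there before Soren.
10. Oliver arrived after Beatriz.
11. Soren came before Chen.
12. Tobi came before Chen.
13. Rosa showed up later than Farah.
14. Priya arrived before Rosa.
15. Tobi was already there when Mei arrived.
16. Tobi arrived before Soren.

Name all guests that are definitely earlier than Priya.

Beatriz, Farah, Mei, Ravi, Sam, Soren, Tobi

Directly stated before Priya: Beatriz, Farah, and Mei.
Ravi reaches Priya via Ravi → Farah → Priya.
Sam reaches Priya via Sam → Tobi → Mei → Priya.
Soren reaches Priya via Soren → Mei → Priya.
Likewise Tobi reaches Priya by chaining the stated constraints.
No chain forces Oliver (or any of the others) ahead of Priya.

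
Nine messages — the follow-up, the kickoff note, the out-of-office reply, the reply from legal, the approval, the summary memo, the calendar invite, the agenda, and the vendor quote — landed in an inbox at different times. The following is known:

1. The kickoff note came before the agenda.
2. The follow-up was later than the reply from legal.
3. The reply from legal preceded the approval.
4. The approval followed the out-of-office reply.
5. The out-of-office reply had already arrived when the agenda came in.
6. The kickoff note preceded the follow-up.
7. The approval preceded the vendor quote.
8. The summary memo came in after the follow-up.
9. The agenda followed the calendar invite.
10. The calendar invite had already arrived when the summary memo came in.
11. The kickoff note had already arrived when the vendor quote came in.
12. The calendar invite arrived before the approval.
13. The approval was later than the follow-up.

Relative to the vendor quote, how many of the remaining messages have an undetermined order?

2

Forced before the vendor quote: the approval, the calendar invite, the follow-up, the kickoff note, the out-of-office reply, and the reply from legal.
That leaves the agenda and the summary memo with no forced order relative to the vendor quote — 2.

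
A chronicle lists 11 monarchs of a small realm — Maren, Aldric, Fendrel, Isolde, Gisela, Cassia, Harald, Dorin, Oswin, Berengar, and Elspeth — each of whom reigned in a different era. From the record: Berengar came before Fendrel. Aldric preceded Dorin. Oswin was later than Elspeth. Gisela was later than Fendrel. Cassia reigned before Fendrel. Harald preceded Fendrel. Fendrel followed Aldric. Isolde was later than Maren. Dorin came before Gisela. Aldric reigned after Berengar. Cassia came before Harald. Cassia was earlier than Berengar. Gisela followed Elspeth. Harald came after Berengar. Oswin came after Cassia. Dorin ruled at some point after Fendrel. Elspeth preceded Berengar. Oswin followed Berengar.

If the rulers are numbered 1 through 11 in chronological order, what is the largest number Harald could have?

8

Harald must come before Dorin, Fendrel, and Gisela — 3 rulers forced after them.
Everything else can be placed before Harald in some valid order, so Harald can sit as late as position 11 − 3 = 8.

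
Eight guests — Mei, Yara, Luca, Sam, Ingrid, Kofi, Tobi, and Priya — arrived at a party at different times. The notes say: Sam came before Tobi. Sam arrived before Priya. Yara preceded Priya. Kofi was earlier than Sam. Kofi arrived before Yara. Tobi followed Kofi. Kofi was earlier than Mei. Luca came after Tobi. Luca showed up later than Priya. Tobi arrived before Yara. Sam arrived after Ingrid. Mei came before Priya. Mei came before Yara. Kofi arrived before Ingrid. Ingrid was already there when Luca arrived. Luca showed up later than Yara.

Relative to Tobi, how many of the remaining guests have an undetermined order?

Forced before Tobi: Ingrid, Kofi, and Sam; forced after Tobi: Luca, Priya, and Yara.
That leaves Mei with no forced order relative to Tobi — 1.

1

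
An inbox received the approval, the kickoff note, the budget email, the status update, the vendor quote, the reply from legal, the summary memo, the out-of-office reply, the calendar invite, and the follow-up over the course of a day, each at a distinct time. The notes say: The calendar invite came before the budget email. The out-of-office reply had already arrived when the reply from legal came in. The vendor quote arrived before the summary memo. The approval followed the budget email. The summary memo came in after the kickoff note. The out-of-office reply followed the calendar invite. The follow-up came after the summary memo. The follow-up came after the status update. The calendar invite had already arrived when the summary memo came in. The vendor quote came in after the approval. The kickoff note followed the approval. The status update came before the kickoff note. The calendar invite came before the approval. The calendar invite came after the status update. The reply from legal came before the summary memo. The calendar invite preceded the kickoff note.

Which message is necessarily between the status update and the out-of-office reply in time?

Tracing the constraints gives the status update → the calendar invite → the out-of-office reply, so the calendar invite sits after the status update and before the out-of-office reply.
No other message is forced both after the status update and before the out-of-office reply.

the calendar invite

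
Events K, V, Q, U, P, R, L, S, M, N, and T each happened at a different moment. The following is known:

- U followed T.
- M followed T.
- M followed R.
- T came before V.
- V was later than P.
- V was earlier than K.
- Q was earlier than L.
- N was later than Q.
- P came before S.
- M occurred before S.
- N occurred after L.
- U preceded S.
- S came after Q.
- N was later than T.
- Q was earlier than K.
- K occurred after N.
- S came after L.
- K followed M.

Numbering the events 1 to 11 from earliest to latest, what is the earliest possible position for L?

Q must come before L — 1 forced predecessor.
Nothing else is forced ahead of L, so its earliest slot is position 1 + 1 = 2.

2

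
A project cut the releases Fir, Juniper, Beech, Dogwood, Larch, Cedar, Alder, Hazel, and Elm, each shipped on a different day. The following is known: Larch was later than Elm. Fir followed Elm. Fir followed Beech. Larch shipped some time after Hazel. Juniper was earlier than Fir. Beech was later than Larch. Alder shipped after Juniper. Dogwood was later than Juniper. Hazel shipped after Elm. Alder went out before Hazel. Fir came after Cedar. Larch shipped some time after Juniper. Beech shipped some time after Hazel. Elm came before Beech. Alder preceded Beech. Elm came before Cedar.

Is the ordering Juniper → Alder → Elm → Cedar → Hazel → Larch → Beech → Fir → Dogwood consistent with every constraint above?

yes

Check each stated constraint against the proposed order — e.g. Juniper is ahead of Fir; Juniper is ahead of Dogwood. Every pair is in the required order; nothing is violated.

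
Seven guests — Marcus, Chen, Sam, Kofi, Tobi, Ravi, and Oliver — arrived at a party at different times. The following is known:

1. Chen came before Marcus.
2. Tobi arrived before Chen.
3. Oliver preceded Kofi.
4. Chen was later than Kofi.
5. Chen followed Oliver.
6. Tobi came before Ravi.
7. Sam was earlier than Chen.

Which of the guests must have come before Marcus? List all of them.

Chen, Kofi, Oliver, Sam, Tobi

Directly stated before Marcus: Chen.
Kofi reaches Marcus via Kofi → Chen → Marcus.
Oliver reaches Marcus via Oliver → Chen → Marcus.
Sam reaches Marcus via Sam → Chen → Marcus.
Likewise Tobi reaches Marcus by chaining the stated constraints.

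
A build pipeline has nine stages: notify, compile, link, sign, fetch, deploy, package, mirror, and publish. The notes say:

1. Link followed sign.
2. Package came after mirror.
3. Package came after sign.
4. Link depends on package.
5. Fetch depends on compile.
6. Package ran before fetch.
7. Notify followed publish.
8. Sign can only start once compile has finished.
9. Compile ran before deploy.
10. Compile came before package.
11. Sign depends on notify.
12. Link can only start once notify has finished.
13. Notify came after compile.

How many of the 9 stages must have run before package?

5

Directly stated before package: compile, mirror, and sign.
Notify reaches package via notify → sign → package.
Publish reaches package via publish → notify → sign → package.
No chain forces deploy (or any of the others) ahead of package.
That's compile, mirror, notify, publish, and sign — 5 in all.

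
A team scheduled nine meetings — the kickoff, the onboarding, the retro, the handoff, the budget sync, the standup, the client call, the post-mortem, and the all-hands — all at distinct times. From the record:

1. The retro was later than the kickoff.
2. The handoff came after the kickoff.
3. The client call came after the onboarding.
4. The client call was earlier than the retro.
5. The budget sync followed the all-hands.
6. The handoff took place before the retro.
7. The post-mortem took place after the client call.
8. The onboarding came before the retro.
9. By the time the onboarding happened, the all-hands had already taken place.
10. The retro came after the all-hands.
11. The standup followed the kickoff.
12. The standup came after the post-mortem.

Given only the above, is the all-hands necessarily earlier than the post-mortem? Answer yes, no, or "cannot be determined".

yes

Chain the constraints: the all-hands → the onboarding → the client call → the post-mortem. Each link is directly stated, so the all-hands comes before the post-mortem.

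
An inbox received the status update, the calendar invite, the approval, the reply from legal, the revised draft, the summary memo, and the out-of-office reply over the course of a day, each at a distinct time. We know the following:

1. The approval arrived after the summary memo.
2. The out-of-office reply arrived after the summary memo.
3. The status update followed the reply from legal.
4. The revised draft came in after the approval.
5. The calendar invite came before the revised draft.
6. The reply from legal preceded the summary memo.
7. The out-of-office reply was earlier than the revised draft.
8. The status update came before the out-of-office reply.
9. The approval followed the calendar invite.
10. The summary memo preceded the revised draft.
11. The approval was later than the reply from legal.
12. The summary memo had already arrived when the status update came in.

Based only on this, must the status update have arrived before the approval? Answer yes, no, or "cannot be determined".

No chain of stated constraints runs from the status update to the approval, and none runs from the approval to the status update either.
So the relative order of the status update and the approval is not fixed by the given facts.

cannot be determined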